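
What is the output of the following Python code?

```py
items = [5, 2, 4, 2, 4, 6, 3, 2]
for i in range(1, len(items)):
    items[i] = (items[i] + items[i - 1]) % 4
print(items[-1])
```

0

i=1: items[1] = (2+5)%4 = 3 → [5, 3, 4, 2, 4, 6, 3, 2]
i=2: items[2] = (4+3)%4 = 3 → [5, 3, 3, 2, 4, 6, 3, 2]
i=3: items[3] = (2+3)%4 = 1 → [5, 3, 3, 1, 4, 6, 3, 2]
i=4: items[4] = (4+1)%4 = 1 → [5, 3, 3, 1, 1, 6, 3, 2]
i=5: items[5] = (6+1)%4 = 3 → [5, 3, 3, 1, 1, 3, 3, 2]
i=6: items[6] = (3+3)%4 = 2 → [5, 3, 3, 1, 1, 3, 2, 2]
i=7: items[7] = (2+2)%4 = 0 → [5, 3, 3, 1, 1, 3, 2, 0]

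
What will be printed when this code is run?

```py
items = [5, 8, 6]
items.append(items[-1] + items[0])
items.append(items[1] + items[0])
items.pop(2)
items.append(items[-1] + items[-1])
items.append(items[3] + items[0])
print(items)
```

append items[-1]+items[0] = 6+5 = 11 → [5, 8, 6, 11]
append items[1]+items[0] = 8+5 = 13 → [5, 8, 6, 11, 13]
pop(2) removes 6 → [5, 8, 11, 13]
append items[-1]+items[-1] = 13+13 = 26 → [5, 8, 11, 13, 26]
append items[3]+items[0] = 13+5 = 18 → [5, 8, 11, 13, 26, 18]

[5, 8, 11, 13, 26, 18]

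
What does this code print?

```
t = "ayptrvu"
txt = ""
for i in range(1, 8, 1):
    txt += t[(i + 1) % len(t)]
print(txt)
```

i=1: add t[2]='p' → 'p'
i=2: add t[3]='t' → 'pt'
i=3: add t[4]='r' → 'ptr'
i=4: add t[5]='v' → 'ptrv'
i=5: add t[6]='u' → 'ptrvu'
i=6: add t[0]='a' → 'ptrvua'
i=7: add t[1]='y' → 'ptrvuay'

ptrvuay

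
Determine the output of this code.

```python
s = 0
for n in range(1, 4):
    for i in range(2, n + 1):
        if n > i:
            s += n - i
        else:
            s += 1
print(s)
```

n=2,i=2: not 2>2, s = 0+1 = 1
n=3,i=2: 3>2, s = 1+1 = 2
n=3,i=3: not 3>3, s = 2+1 = 3

3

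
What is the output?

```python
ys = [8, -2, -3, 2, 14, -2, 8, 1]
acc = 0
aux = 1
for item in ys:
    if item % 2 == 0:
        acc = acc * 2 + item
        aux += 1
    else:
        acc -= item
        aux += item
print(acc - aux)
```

342

item=8: even, acc = 0*2+8 = 8; aux=2
item=-2: even, acc = 8*2+(-2) = 14; aux=3
item=-3: not even, acc = 14-(-3) = 17; aux=0
item=2: even, acc = 17*2+2 = 36; aux=1
item=14: even, acc = 36*2+14 = 86; aux=2
item=-2: even, acc = 86*2+(-2) = 170; aux=3
item=8: even, acc = 170*2+8 = 348; aux=4
item=1: not even, acc = 348-1 = 347; aux=5
acc-aux = 347-5 = 342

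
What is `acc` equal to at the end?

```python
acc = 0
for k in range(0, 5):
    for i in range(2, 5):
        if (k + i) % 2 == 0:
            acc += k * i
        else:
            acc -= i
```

27

k=0,i=2: even sum, acc = 0+0 = 0
k=0,i=3: odd sum, acc = 0-3 = -3
k=0,i=4: even sum, acc = (-3)+0 = -3
k=1,i=2: odd sum, acc = (-3)-2 = -5
k=1,i=3: even sum, acc = (-5)+3 = -2
k=1,i=4: odd sum, acc = (-2)-4 = -6
k=2,i=2: even sum, acc = (-6)+4 = -2
k=2,i=3: odd sum, acc = (-2)-3 = -5
k=2,i=4: even sum, acc = (-5)+8 = 3
k=3,i=2: odd sum, acc = 3-2 = 1
k=3,i=3: even sum, acc = 1+9 = 10
k=3,i=4: odd sum, acc = 10-4 = 6
k=4,i=2: even sum, acc = 6+8 = 14
k=4,i=3: odd sum, acc = 14-3 = 11
k=4,i=4: even sum, acc = 11+16 = 27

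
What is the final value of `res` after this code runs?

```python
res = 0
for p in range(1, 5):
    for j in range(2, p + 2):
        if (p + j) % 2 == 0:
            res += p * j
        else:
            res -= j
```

p=1,j=2: odd sum, res = 0-2 = -2
p=2,j=2: even sum, res = (-2)+4 = 2
p=2,j=3: odd sum, res = 2-3 = -1
p=3,j=2: odd sum, res = (-1)-2 = -3
p=3,j=3: even sum, res = (-3)+9 = 6
p=3,j=4: odd sum, res = 6-4 = 2
p=4,j=2: even sum, res = 2+8 = 10
p=4,j=3: odd sum, res = 10-3 = 7
p=4,j=4: even sum, res = 7+16 = 23
p=4,j=5: odd sum, res = 23-5 = 18

18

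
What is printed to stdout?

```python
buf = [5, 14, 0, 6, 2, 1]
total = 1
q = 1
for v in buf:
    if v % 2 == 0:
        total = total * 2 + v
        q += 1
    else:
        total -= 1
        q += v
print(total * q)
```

1375

v=5: not even, total = 1-1 = 0; q=6
v=14: even, total = 0*2+14 = 14; q=7
v=0: even, total = 14*2+0 = 28; q=8
v=6: even, total = 28*2+6 = 62; q=9
v=2: even, total = 62*2+2 = 126; q=10
v=1: not even, total = 126-1 = 125; q=11
total*q = 125*11 = 1375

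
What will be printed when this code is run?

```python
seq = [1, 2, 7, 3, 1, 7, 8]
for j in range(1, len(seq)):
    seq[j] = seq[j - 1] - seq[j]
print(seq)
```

[1, -1, -8, -11, -12, -19, -27]

j=1: seq[1] = 1-2 = -1 → [1, -1, 7, 3, 1, 7, 8]
j=2: seq[2] = (-1)-7 = -8 → [1, -1, -8, 3, 1, 7, 8]
j=3: seq[3] = (-8)-3 = -11 → [1, -1, -8, -11, 1, 7, 8]
j=4: seq[4] = (-11)-1 = -12 → [1, -1, -8, -11, -12, 7, 8]
j=5: seq[5] = (-12)-7 = -19 → [1, -1, -8, -11, -12, -19, 8]
j=6: seq[6] = (-19)-8 = -27 → [1, -1, -8, -11, -12, -19, -27]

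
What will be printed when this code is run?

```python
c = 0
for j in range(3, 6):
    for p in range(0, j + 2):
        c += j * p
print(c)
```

j=3,p=0: c = 0+0 = 0
j=3,p=1: c = 0+3 = 3
j=3,p=2: c = 3+6 = 9
j=3,p=3: c = 9+9 = 18
j=3,p=4: c = 18+12 = 30
j=4,p=0: c = 30+0 = 30
j=4,p=1: c = 30+4 = 34
j=4,p=2: c = 34+8 = 42
j=4,p=3: c = 42+12 = 54
j=4,p=4: c = 54+16 = 70
j=4,p=5: c = 70+20 = 90
j=5,p=0: c = 90+0 = 90
j=5,p=1: c = 90+5 = 95
j=5,p=2: c = 95+10 = 105
j=5,p=3: c = 105+15 = 120
j=5,p=4: c = 120+20 = 140
j=5,p=5: c = 140+25 = 165
j=5,p=6: c = 165+30 = 195

195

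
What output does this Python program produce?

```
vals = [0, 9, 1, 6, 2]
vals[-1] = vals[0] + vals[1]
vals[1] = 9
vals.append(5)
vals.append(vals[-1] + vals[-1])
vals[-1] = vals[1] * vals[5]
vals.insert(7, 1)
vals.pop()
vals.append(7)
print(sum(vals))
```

vals[-1] = vals[0]+vals[1] = 0+9 = 9 → [0, 9, 1, 6, 9]
vals[1] = 9 → [0, 9, 1, 6, 9]
append 5 → [0, 9, 1, 6, 9, 5]
append vals[-1]+vals[-1] = 5+5 = 10 → [0, 9, 1, 6, 9, 5, 10]
vals[-1] = vals[1]*vals[5] = 9*5 = 45 → [0, 9, 1, 6, 9, 5, 45]
insert 1 at 7 → [0, 9, 1, 6, 9, 5, 45, 1]
pop() removes 1 → [0, 9, 1, 6, 9, 5, 45]
append 7 → [0, 9, 1, 6, 9, 5, 45, 7]
sum = 82

82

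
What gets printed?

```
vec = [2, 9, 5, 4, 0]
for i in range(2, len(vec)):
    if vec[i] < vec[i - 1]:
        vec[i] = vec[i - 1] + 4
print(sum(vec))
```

i=2: 5<9, vec[2] = 9+4 = 13 → [2, 9, 13, 4, 0]
i=3: 4<13, vec[3] = 13+4 = 17 → [2, 9, 13, 17, 0]
i=4: 0<17, vec[4] = 17+4 = 21 → [2, 9, 13, 17, 21]
sum = 62

62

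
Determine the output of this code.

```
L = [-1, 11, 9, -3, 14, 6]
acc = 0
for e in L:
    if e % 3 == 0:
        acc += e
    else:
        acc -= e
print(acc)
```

e=-1: not %3==0, acc = 0-(-1) = 1
e=11: not %3==0, acc = 1-11 = -10
e=9: %3==0, acc = (-10)+9 = -1
e=-3: %3==0, acc = (-1)+(-3) = -4
e=14: not %3==0, acc = (-4)-14 = -18
e=6: %3==0, acc = (-18)+6 = -12

-12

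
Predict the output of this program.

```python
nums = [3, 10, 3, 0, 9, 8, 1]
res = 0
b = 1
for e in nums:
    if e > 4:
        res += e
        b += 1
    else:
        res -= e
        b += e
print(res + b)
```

31

e=3: not >4, res = 0-3 = -3; b=4
e=10: >4, res = (-3)+10 = 7; b=5
e=3: not >4, res = 7-3 = 4; b=8
e=0: not >4, res = 4-0 = 4; b=8
e=9: >4, res = 4+9 = 13; b=9
e=8: >4, res = 13+8 = 21; b=10
e=1: not >4, res = 21-1 = 20; b=11
res+b = 20+11 = 31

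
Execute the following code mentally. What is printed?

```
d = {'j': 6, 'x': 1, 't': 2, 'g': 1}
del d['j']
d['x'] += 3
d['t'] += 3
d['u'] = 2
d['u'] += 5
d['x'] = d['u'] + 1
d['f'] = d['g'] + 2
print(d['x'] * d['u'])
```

del 'j' → {'x': 1, 't': 2, 'g': 1}
d['x'] = 1+3 = 4 → {'x': 4, 't': 2, 'g': 1}
d['t'] = 2+3 = 5 → {'x': 4, 't': 5, 'g': 1}
d['u'] = 2 → {'x': 4, 't': 5, 'g': 1, 'u': 2}
d['u'] = 2+5 = 7 → {'x': 4, 't': 5, 'g': 1, 'u': 7}
d['x'] = d['u']+1 = 8 → {'x': 8, 't': 5, 'g': 1, 'u': 7}
d['f'] = d['g']+2 = 3 → {'x': 8, 't': 5, 'g': 1, 'u': 7, 'f': 3}
d['x']*d['u'] = 8*7 = 56

56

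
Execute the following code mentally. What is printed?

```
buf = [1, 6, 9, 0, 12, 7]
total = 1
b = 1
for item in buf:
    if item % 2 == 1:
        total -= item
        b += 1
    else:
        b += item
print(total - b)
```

item=1: odd, total = 1-1 = 0; b=2
item=6: not odd; b=8
item=9: odd, total = 0-9 = -9; b=9
item=0: not odd; b=9
item=12: not odd; b=21
item=7: odd, total = (-9)-7 = -16; b=22
total-b = (-16)-22 = -38

-38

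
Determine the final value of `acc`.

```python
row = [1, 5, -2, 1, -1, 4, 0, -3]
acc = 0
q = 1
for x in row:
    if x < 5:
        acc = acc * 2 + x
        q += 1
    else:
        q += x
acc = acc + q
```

34

x=1: <5, acc = 0*2+1 = 1; q=2
x=5: not <5; q=7
x=-2: <5, acc = 1*2+(-2) = 0; q=8
x=1: <5, acc = 0*2+1 = 1; q=9
x=-1: <5, acc = 1*2+(-1) = 1; q=10
x=4: <5, acc = 1*2+4 = 6; q=11
x=0: <5, acc = 6*2+0 = 12; q=12
x=-3: <5, acc = 12*2+(-3) = 21; q=13
acc+q = 21+13 = 34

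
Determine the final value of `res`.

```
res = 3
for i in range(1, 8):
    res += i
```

31

i=1: res = 3+1 = 4
i=2: res = 4+2 = 6
i=3: res = 6+3 = 9
i=4: res = 9+4 = 13
i=5: res = 13+5 = 18
i=6: res = 18+6 = 24
i=7: res = 24+7 = 31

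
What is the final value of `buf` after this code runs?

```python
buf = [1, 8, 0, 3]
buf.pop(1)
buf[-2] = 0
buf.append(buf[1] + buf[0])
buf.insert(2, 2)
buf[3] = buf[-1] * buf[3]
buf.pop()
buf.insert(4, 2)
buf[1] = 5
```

pop(1) removes 8 → [1, 0, 3]
buf[-2] = 0 → [1, 0, 3]
append buf[1]+buf[0] = 0+1 = 1 → [1, 0, 3, 1]
insert 2 at 2 → [1, 0, 2, 3, 1]
buf[3] = buf[-1]*buf[3] = 1*3 = 3 → [1, 0, 2, 3, 1]
pop() removes 1 → [1, 0, 2, 3]
insert 2 at 4 → [1, 0, 2, 3, 2]
buf[1] = 5 → [1, 5, 2, 3, 2]

[1, 5, 2, 3, 2]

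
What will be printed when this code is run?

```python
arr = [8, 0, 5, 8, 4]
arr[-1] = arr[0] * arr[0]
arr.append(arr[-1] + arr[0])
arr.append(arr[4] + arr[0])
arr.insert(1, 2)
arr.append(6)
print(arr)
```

[8, 2, 0, 5, 8, 64, 72, 72, 6]

arr[-1] = arr[0]*arr[0] = 8*8 = 64 → [8, 0, 5, 8, 64]
append arr[-1]+arr[0] = 64+8 = 72 → [8, 0, 5, 8, 64, 72]
append arr[4]+arr[0] = 64+8 = 72 → [8, 0, 5, 8, 64, 72, 72]
insert 2 at 1 → [8, 2, 0, 5, 8, 64, 72, 72]
append 6 → [8, 2, 0, 5, 8, 64, 72, 72, 6]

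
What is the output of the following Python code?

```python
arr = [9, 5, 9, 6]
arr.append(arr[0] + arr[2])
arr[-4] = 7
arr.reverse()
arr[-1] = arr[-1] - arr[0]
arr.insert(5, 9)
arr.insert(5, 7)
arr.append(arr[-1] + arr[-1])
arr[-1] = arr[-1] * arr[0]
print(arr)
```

[18, 6, 9, 7, -9, 7, 9, 324]

append arr[0]+arr[2] = 9+9 = 18 → [9, 5, 9, 6, 18]
arr[-4] = 7 → [9, 7, 9, 6, 18]
reverse → [18, 6, 9, 7, 9]
arr[-1] = arr[-1]-arr[0] = 9-18 = -9 → [18, 6, 9, 7, -9]
insert 9 at 5 → [18, 6, 9, 7, -9, 9]
insert 7 at 5 → [18, 6, 9, 7, -9, 7, 9]
append arr[-1]+arr[-1] = 9+9 = 18 → [18, 6, 9, 7, -9, 7, 9, 18]
arr[-1] = arr[-1]*arr[0] = 18*18 = 324 → [18, 6, 9, 7, -9, 7, 9, 324]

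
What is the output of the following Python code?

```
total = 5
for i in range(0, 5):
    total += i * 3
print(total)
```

35

i=0: total = 5+0*3 = 5
i=1: total = 5+1*3 = 8
i=2: total = 8+2*3 = 14
i=3: total = 14+3*3 = 23
i=4: total = 23+4*3 = 35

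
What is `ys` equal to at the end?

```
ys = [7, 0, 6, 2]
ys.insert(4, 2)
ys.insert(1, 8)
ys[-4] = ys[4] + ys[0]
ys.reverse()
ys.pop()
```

insert 2 at 4 → [7, 0, 6, 2, 2]
insert 8 at 1 → [7, 8, 0, 6, 2, 2]
ys[-4] = ys[4]+ys[0] = 2+7 = 9 → [7, 8, 9, 6, 2, 2]
reverse → [2, 2, 6, 9, 8, 7]
pop() removes 7 → [2, 2, 6, 9, 8]

[2, 2, 6, 9, 8]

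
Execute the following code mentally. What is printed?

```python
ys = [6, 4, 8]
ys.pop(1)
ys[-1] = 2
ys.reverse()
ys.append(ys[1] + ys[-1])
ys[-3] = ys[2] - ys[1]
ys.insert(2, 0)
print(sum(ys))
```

24

pop(1) removes 4 → [6, 8]
ys[-1] = 2 → [6, 2]
reverse → [2, 6]
append ys[1]+ys[-1] = 6+6 = 12 → [2, 6, 12]
ys[-3] = ys[2]-ys[1] = 12-6 = 6 → [6, 6, 12]
insert 0 at 2 → [6, 6, 0, 12]
sum = 24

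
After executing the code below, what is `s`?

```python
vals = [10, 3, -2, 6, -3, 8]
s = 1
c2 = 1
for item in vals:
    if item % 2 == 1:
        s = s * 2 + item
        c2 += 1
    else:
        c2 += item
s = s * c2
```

item=10: not odd; c2=11
item=3: odd, s = 1*2+3 = 5; c2=12
item=-2: not odd; c2=10
item=6: not odd; c2=16
item=-3: odd, s = 5*2+(-3) = 7; c2=17
item=8: not odd; c2=25
s*c2 = 7*25 = 175

175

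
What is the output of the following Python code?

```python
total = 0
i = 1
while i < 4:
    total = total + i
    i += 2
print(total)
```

4

i=1: total = 0+1 = 1
i=3: total = 1+3 = 4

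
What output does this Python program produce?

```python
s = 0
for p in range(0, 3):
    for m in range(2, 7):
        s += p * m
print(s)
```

p=0,m=2: s = 0+0 = 0
p=0,m=3: s = 0+0 = 0
p=0,m=4: s = 0+0 = 0
p=0,m=5: s = 0+0 = 0
p=0,m=6: s = 0+0 = 0
p=1,m=2: s = 0+2 = 2
p=1,m=3: s = 2+3 = 5
p=1,m=4: s = 5+4 = 9
p=1,m=5: s = 9+5 = 14
p=1,m=6: s = 14+6 = 20
p=2,m=2: s = 20+4 = 24
p=2,m=3: s = 24+6 = 30
p=2,m=4: s = 30+8 = 38
p=2,m=5: s = 38+10 = 48
p=2,m=6: s = 48+12 = 60

60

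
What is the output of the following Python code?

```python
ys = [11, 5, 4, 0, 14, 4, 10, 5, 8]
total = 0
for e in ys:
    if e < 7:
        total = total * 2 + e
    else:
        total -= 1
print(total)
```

e=11: not <7, total = 0-1 = -1
e=5: <7, total = (-1)*2+5 = 3
e=4: <7, total = 3*2+4 = 10
e=0: <7, total = 10*2+0 = 20
e=14: not <7, total = 20-1 = 19
e=4: <7, total = 19*2+4 = 42
e=10: not <7, total = 42-1 = 41
e=5: <7, total = 41*2+5 = 87
e=8: not <7, total = 87-1 = 86

86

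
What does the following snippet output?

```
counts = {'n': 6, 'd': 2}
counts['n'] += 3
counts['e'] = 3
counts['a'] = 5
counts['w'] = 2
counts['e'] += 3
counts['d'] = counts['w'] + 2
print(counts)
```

counts['n'] = 6+3 = 9 → {'n': 9, 'd': 2}
counts['e'] = 3 → {'n': 9, 'd': 2, 'e': 3}
counts['a'] = 5 → {'n': 9, 'd': 2, 'e': 3, 'a': 5}
counts['w'] = 2 → {'n': 9, 'd': 2, 'e': 3, 'a': 5, 'w': 2}
counts['e'] = 3+3 = 6 → {'n': 9, 'd': 2, 'e': 6, 'a': 5, 'w': 2}
counts['d'] = counts['w']+2 = 4 → {'n': 9, 'd': 4, 'e': 6, 'a': 5, 'w': 2}

{'n': 9, 'd': 4, 'e': 6, 'a': 5, 'w': 2}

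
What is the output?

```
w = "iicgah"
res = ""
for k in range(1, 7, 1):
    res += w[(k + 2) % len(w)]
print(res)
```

k=1: add w[3]='g' → 'g'
k=2: add w[4]='a' → 'ga'
k=3: add w[5]='h' → 'gah'
k=4: add w[0]='i' → 'gahi'
k=5: add w[1]='i' → 'gahii'
k=6: add w[2]='c' → 'gahiic'

gahiic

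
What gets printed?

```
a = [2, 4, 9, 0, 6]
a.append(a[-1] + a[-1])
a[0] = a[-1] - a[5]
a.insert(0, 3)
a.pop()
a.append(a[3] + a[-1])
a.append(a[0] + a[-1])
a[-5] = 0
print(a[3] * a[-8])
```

append a[-1]+a[-1] = 6+6 = 12 → [2, 4, 9, 0, 6, 12]
a[0] = a[-1]-a[5] = 12-12 = 0 → [0, 4, 9, 0, 6, 12]
insert 3 at 0 → [3, 0, 4, 9, 0, 6, 12]
pop() removes 12 → [3, 0, 4, 9, 0, 6]
append a[3]+a[-1] = 9+6 = 15 → [3, 0, 4, 9, 0, 6, 15]
append a[0]+a[-1] = 3+15 = 18 → [3, 0, 4, 9, 0, 6, 15, 18]
a[-5] = 0 → [3, 0, 4, 0, 0, 6, 15, 18]
a[3]*a[-8] = 0*3 = 0

0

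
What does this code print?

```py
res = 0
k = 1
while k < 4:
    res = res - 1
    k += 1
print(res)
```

k=1: res = 0-1 = -1
k=2: res = (-1)-1 = -2
k=3: res = (-2)-1 = -3

-3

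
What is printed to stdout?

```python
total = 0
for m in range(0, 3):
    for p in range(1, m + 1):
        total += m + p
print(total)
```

9

m=1,p=1: total = 0+2 = 2
m=2,p=1: total = 2+3 = 5
m=2,p=2: total = 5+4 = 9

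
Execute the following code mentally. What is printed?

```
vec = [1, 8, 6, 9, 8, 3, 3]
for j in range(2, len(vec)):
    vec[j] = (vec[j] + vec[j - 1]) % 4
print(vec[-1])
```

j=2: vec[2] = (6+8)%4 = 2 → [1, 8, 2, 9, 8, 3, 3]
j=3: vec[3] = (9+2)%4 = 3 → [1, 8, 2, 3, 8, 3, 3]
j=4: vec[4] = (8+3)%4 = 3 → [1, 8, 2, 3, 3, 3, 3]
j=5: vec[5] = (3+3)%4 = 2 → [1, 8, 2, 3, 3, 2, 3]
j=6: vec[6] = (3+2)%4 = 1 → [1, 8, 2, 3, 3, 2, 1]

1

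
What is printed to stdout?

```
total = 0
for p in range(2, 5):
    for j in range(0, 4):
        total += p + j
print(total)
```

p=2,j=0: total = 0+2 = 2
p=2,j=1: total = 2+3 = 5
p=2,j=2: total = 5+4 = 9
p=2,j=3: total = 9+5 = 14
p=3,j=0: total = 14+3 = 17
p=3,j=1: total = 17+4 = 21
p=3,j=2: total = 21+5 = 26
p=3,j=3: total = 26+6 = 32
p=4,j=0: total = 32+4 = 36
p=4,j=1: total = 36+5 = 41
p=4,j=2: total = 41+6 = 47
p=4,j=3: total = 47+7 = 54

54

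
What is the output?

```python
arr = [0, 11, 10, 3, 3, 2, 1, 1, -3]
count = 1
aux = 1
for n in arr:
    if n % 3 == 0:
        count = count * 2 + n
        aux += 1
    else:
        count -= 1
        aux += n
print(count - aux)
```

-21

n=0: %3==0, count = 1*2+0 = 2; aux=2
n=11: not %3==0, count = 2-1 = 1; aux=13
n=10: not %3==0, count = 1-1 = 0; aux=23
n=3: %3==0, count = 0*2+3 = 3; aux=24
n=3: %3==0, count = 3*2+3 = 9; aux=25
n=2: not %3==0, count = 9-1 = 8; aux=27
n=1: not %3==0, count = 8-1 = 7; aux=28
n=1: not %3==0, count = 7-1 = 6; aux=29
n=-3: %3==0, count = 6*2+(-3) = 9; aux=30
count-aux = 9-30 = -21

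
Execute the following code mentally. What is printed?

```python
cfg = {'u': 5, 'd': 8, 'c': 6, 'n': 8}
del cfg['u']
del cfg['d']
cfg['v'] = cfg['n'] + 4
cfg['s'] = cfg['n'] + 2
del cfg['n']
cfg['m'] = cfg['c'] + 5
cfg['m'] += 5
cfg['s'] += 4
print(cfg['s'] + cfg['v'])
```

26

del 'u' → {'d': 8, 'c': 6, 'n': 8}
del 'd' → {'c': 6, 'n': 8}
cfg['v'] = cfg['n']+4 = 12 → {'c': 6, 'n': 8, 'v': 12}
cfg['s'] = cfg['n']+2 = 10 → {'c': 6, 'n': 8, 'v': 12, 's': 10}
del 'n' → {'c': 6, 'v': 12, 's': 10}
cfg['m'] = cfg['c']+5 = 11 → {'c': 6, 'v': 12, 's': 10, 'm': 11}
cfg['m'] = 11+5 = 16 → {'c': 6, 'v': 12, 's': 10, 'm': 16}
cfg['s'] = 10+4 = 14 → {'c': 6, 'v': 12, 's': 14, 'm': 16}
cfg['s']+cfg['v'] = 14+12 = 26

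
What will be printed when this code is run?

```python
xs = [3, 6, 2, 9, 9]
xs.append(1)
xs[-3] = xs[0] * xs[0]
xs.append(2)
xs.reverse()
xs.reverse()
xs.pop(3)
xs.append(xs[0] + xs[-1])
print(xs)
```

append 1 → [3, 6, 2, 9, 9, 1]
xs[-3] = xs[0]*xs[0] = 3*3 = 9 → [3, 6, 2, 9, 9, 1]
append 2 → [3, 6, 2, 9, 9, 1, 2]
reverse → [2, 1, 9, 9, 2, 6, 3]
reverse → [3, 6, 2, 9, 9, 1, 2]
pop(3) removes 9 → [3, 6, 2, 9, 1, 2]
append xs[0]+xs[-1] = 3+2 = 5 → [3, 6, 2, 9, 1, 2, 5]

[3, 6, 2, 9, 1, 2, 5]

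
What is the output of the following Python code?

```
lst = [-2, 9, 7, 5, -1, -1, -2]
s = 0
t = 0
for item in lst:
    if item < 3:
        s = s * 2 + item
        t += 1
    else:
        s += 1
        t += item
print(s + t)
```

25

item=-2: <3, s = 0*2+(-2) = -2; t=1
item=9: not <3, s = (-2)+1 = -1; t=10
item=7: not <3, s = (-1)+1 = 0; t=17
item=5: not <3, s = 0+1 = 1; t=22
item=-1: <3, s = 1*2+(-1) = 1; t=23
item=-1: <3, s = 1*2+(-1) = 1; t=24
item=-2: <3, s = 1*2+(-2) = 0; t=25
s+t = 0+25 = 25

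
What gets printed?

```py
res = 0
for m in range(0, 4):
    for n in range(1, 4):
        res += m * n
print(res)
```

36

m=0,n=1: res = 0+0 = 0
m=0,n=2: res = 0+0 = 0
m=0,n=3: res = 0+0 = 0
m=1,n=1: res = 0+1 = 1
m=1,n=2: res = 1+2 = 3
m=1,n=3: res = 3+3 = 6
m=2,n=1: res = 6+2 = 8
m=2,n=2: res = 8+4 = 12
m=2,n=3: res = 12+6 = 18
m=3,n=1: res = 18+3 = 21
m=3,n=2: res = 21+6 = 27
m=3,n=3: res = 27+9 = 36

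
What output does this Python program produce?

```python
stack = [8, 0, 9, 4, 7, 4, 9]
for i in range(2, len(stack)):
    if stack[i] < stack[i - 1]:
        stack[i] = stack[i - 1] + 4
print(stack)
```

[8, 0, 9, 13, 17, 21, 25]

i=2: 9>=0, unchanged → [8, 0, 9, 4, 7, 4, 9]
i=3: 4<9, stack[3] = 9+4 = 13 → [8, 0, 9, 13, 7, 4, 9]
i=4: 7<13, stack[4] = 13+4 = 17 → [8, 0, 9, 13, 17, 4, 9]
i=5: 4<17, stack[5] = 17+4 = 21 → [8, 0, 9, 13, 17, 21, 9]
i=6: 9<21, stack[6] = 21+4 = 25 → [8, 0, 9, 13, 17, 21, 25]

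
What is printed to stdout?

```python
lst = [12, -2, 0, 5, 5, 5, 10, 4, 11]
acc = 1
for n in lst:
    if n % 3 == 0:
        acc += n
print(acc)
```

n=12: %3==0, acc = 1+12 = 13
n=-2: not %3==0
n=0: %3==0, acc = 13+0 = 13
n=5: not %3==0
n=5: not %3==0
n=5: not %3==0
n=10: not %3==0
n=4: not %3==0
n=11: not %3==0

13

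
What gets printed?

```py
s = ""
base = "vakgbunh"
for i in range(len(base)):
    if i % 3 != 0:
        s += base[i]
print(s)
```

i=0: skip
i=1: add 'a' → 'a'
i=2: add 'k' → 'ak'
i=3: skip
i=4: add 'b' → 'akb'
i=5: add 'u' → 'akbu'
i=6: skip
i=7: add 'h' → 'akbuh'

akbuh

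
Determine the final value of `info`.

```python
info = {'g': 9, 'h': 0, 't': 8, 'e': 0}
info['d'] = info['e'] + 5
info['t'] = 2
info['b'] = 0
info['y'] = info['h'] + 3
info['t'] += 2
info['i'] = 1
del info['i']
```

{'g': 9, 'h': 0, 't': 4, 'e': 0, 'd': 5, 'b': 0, 'y': 3}

info['d'] = info['e']+5 = 5 → {'g': 9, 'h': 0, 't': 8, 'e': 0, 'd': 5}
info['t'] = 2 → {'g': 9, 'h': 0, 't': 2, 'e': 0, 'd': 5}
info['b'] = 0 → {'g': 9, 'h': 0, 't': 2, 'e': 0, 'd': 5, 'b': 0}
info['y'] = info['h']+3 = 3 → {'g': 9, 'h': 0, 't': 2, 'e': 0, 'd': 5, 'b': 0, 'y': 3}
info['t'] = 2+2 = 4 → {'g': 9, 'h': 0, 't': 4, 'e': 0, 'd': 5, 'b': 0, 'y': 3}
info['i'] = 1 → {'g': 9, 'h': 0, 't': 4, 'e': 0, 'd': 5, 'b': 0, 'y': 3, 'i': 1}
del 'i' → {'g': 9, 'h': 0, 't': 4, 'e': 0, 'd': 5, 'b': 0, 'y': 3}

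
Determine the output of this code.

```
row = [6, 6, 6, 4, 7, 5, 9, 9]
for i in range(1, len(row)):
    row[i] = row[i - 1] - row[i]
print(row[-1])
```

i=1: row[1] = 6-6 = 0 → [6, 0, 6, 4, 7, 5, 9, 9]
i=2: row[2] = 0-6 = -6 → [6, 0, -6, 4, 7, 5, 9, 9]
i=3: row[3] = (-6)-4 = -10 → [6, 0, -6, -10, 7, 5, 9, 9]
i=4: row[4] = (-10)-7 = -17 → [6, 0, -6, -10, -17, 5, 9, 9]
i=5: row[5] = (-17)-5 = -22 → [6, 0, -6, -10, -17, -22, 9, 9]
i=6: row[6] = (-22)-9 = -31 → [6, 0, -6, -10, -17, -22, -31, 9]
i=7: row[7] = (-31)-9 = -40 → [6, 0, -6, -10, -17, -22, -31, -40]

-40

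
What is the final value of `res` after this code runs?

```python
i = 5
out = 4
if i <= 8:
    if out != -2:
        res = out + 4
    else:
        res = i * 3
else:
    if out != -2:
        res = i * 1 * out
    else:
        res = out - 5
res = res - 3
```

5

i=5, out=4
i <= 8 is True; out != -2 is True
→ res = out + 4 = 8
res = 8-3 = 5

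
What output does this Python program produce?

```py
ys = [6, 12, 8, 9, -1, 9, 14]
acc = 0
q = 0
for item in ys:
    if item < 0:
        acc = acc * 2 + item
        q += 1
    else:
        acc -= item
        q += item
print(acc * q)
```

item=6: not <0, acc = 0-6 = -6; q=6
item=12: not <0, acc = (-6)-12 = -18; q=18
item=8: not <0, acc = (-18)-8 = -26; q=26
item=9: not <0, acc = (-26)-9 = -35; q=35
item=-1: <0, acc = (-35)*2+(-1) = -71; q=36
item=9: not <0, acc = (-71)-9 = -80; q=45
item=14: not <0, acc = (-80)-14 = -94; q=59
acc*q = (-94)*59 = -5546

-5546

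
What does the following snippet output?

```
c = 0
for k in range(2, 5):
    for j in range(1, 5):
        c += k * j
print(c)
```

90

k=2,j=1: c = 0+2 = 2
k=2,j=2: c = 2+4 = 6
k=2,j=3: c = 6+6 = 12
k=2,j=4: c = 12+8 = 20
k=3,j=1: c = 20+3 = 23
k=3,j=2: c = 23+6 = 29
k=3,j=3: c = 29+9 = 38
k=3,j=4: c = 38+12 = 50
k=4,j=1: c = 50+4 = 54
k=4,j=2: c = 54+8 = 62
k=4,j=3: c = 62+12 = 74
k=4,j=4: c = 74+16 = 90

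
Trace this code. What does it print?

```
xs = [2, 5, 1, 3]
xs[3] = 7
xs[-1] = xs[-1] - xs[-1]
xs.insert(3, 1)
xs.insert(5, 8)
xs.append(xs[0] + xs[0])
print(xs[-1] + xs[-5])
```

xs[3] = 7 → [2, 5, 1, 7]
xs[-1] = xs[-1]-xs[-1] = 7-7 = 0 → [2, 5, 1, 0]
insert 1 at 3 → [2, 5, 1, 1, 0]
insert 8 at 5 → [2, 5, 1, 1, 0, 8]
append xs[0]+xs[0] = 2+2 = 4 → [2, 5, 1, 1, 0, 8, 4]
xs[-1]+xs[-5] = 4+1 = 5

5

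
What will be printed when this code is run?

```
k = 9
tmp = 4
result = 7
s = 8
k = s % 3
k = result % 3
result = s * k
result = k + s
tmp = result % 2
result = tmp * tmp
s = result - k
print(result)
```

1

k = 8%3 = 2
k = 7%3 = 1
result = 8*1 = 8
result = 1+8 = 9
tmp = 9%2 = 1
result = 1*1 = 1
s = 1-1 = 0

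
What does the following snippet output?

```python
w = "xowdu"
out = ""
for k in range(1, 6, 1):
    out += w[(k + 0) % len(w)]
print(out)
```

k=1: add w[1]='o' → 'o'
k=2: add w[2]='w' → 'ow'
k=3: add w[3]='d' → 'owd'
k=4: add w[4]='u' → 'owdu'
k=5: add w[0]='x' → 'owdux'

owdux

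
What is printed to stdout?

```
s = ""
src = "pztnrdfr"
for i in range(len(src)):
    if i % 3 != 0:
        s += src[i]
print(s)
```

ztrdr

i=0: skip
i=1: add 'z' → 'z'
i=2: add 't' → 'zt'
i=3: skip
i=4: add 'r' → 'ztr'
i=5: add 'd' → 'ztrd'
i=6: skip
i=7: add 'r' → 'ztrdr'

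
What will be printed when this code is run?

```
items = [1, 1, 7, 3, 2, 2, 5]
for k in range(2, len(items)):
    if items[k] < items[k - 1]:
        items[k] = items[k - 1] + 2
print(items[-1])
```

15

k=2: 7>=1, unchanged → [1, 1, 7, 3, 2, 2, 5]
k=3: 3<7, items[3] = 7+2 = 9 → [1, 1, 7, 9, 2, 2, 5]
k=4: 2<9, items[4] = 9+2 = 11 → [1, 1, 7, 9, 11, 2, 5]
k=5: 2<11, items[5] = 11+2 = 13 → [1, 1, 7, 9, 11, 13, 5]
k=6: 5<13, items[6] = 13+2 = 15 → [1, 1, 7, 9, 11, 13, 15]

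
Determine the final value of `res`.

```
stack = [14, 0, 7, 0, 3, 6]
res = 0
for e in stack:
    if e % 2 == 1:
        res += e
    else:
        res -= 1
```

6

e=14: not odd, res = 0-1 = -1
e=0: not odd, res = (-1)-1 = -2
e=7: odd, res = (-2)+7 = 5
e=0: not odd, res = 5-1 = 4
e=3: odd, res = 4+3 = 7
e=6: not odd, res = 7-1 = 6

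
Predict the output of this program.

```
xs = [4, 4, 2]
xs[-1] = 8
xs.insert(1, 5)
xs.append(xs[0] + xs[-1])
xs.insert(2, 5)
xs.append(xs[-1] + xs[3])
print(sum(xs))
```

xs[-1] = 8 → [4, 4, 8]
insert 5 at 1 → [4, 5, 4, 8]
append xs[0]+xs[-1] = 4+8 = 12 → [4, 5, 4, 8, 12]
insert 5 at 2 → [4, 5, 5, 4, 8, 12]
append xs[-1]+xs[3] = 12+4 = 16 → [4, 5, 5, 4, 8, 12, 16]
sum = 54

54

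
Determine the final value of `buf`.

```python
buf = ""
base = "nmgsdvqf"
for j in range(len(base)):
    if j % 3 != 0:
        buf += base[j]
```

'mgdvf'

j=0: skip
j=1: add 'm' → 'm'
j=2: add 'g' → 'mg'
j=3: skip
j=4: add 'd' → 'mgd'
j=5: add 'v' → 'mgdv'
j=6: skip
j=7: add 'f' → 'mgdvf'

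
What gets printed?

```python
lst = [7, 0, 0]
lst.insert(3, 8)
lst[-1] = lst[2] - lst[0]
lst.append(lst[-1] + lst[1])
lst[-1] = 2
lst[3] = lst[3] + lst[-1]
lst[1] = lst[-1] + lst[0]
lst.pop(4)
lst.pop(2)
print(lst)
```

[7, 9, -5]

insert 8 at 3 → [7, 0, 0, 8]
lst[-1] = lst[2]-lst[0] = 0-7 = -7 → [7, 0, 0, -7]
append lst[-1]+lst[1] = (-7)+0 = -7 → [7, 0, 0, -7, -7]
lst[-1] = 2 → [7, 0, 0, -7, 2]
lst[3] = lst[3]+lst[-1] = (-7)+2 = -5 → [7, 0, 0, -5, 2]
lst[1] = lst[-1]+lst[0] = 2+7 = 9 → [7, 9, 0, -5, 2]
pop(4) removes 2 → [7, 9, 0, -5]
pop(2) removes 0 → [7, 9, -5]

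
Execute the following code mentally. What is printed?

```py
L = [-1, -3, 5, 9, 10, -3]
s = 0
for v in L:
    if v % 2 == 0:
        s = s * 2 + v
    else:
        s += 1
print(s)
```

v=-1: not even, s = 0+1 = 1
v=-3: not even, s = 1+1 = 2
v=5: not even, s = 2+1 = 3
v=9: not even, s = 3+1 = 4
v=10: even, s = 4*2+10 = 18
v=-3: not even, s = 18+1 = 19

19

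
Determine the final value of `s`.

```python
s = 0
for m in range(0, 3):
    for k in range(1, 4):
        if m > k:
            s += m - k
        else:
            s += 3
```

25

m=0,k=1: not 0>1, s = 0+3 = 3
m=0,k=2: not 0>2, s = 3+3 = 6
m=0,k=3: not 0>3, s = 6+3 = 9
m=1,k=1: not 1>1, s = 9+3 = 12
m=1,k=2: not 1>2, s = 12+3 = 15
m=1,k=3: not 1>3, s = 15+3 = 18
m=2,k=1: 2>1, s = 18+1 = 19
m=2,k=2: not 2>2, s = 19+3 = 22
m=2,k=3: not 2>3, s = 22+3 = 25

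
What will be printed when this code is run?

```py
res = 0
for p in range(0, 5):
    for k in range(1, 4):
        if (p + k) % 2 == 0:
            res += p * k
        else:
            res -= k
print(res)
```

p=0,k=1: odd sum, res = 0-1 = -1
p=0,k=2: even sum, res = (-1)+0 = -1
p=0,k=3: odd sum, res = (-1)-3 = -4
p=1,k=1: even sum, res = (-4)+1 = -3
p=1,k=2: odd sum, res = (-3)-2 = -5
p=1,k=3: even sum, res = (-5)+3 = -2
p=2,k=1: odd sum, res = (-2)-1 = -3
p=2,k=2: even sum, res = (-3)+4 = 1
p=2,k=3: odd sum, res = 1-3 = -2
p=3,k=1: even sum, res = (-2)+3 = 1
p=3,k=2: odd sum, res = 1-2 = -1
p=3,k=3: even sum, res = (-1)+9 = 8
p=4,k=1: odd sum, res = 8-1 = 7
p=4,k=2: even sum, res = 7+8 = 15
p=4,k=3: odd sum, res = 15-3 = 12

12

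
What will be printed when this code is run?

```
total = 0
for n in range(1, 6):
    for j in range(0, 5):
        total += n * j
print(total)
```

n=1,j=0: total = 0+0 = 0
n=1,j=1: total = 0+1 = 1
n=1,j=2: total = 1+2 = 3
n=1,j=3: total = 3+3 = 6
n=1,j=4: total = 6+4 = 10
n=2,j=0: total = 10+0 = 10
n=2,j=1: total = 10+2 = 12
n=2,j=2: total = 12+4 = 16
n=2,j=3: total = 16+6 = 22
n=2,j=4: total = 22+8 = 30
n=3,j=0: total = 30+0 = 30
n=3,j=1: total = 30+3 = 33
n=3,j=2: total = 33+6 = 39
n=3,j=3: total = 39+9 = 48
n=3,j=4: total = 48+12 = 60
n=4,j=0: total = 60+0 = 60
n=4,j=1: total = 60+4 = 64
n=4,j=2: total = 64+8 = 72
n=4,j=3: total = 72+12 = 84
n=4,j=4: total = 84+16 = 100
n=5,j=0: total = 100+0 = 100
n=5,j=1: total = 100+5 = 105
n=5,j=2: total = 105+10 = 115
n=5,j=3: total = 115+15 = 130
n=5,j=4: total = 130+20 = 150

150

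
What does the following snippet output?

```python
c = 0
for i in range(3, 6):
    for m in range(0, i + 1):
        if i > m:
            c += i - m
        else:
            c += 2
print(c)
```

i=3,m=0: 3>0, c = 0+3 = 3
i=3,m=1: 3>1, c = 3+2 = 5
i=3,m=2: 3>2, c = 5+1 = 6
i=3,m=3: not 3>3, c = 6+2 = 8
i=4,m=0: 4>0, c = 8+4 = 12
i=4,m=1: 4>1, c = 12+3 = 15
i=4,m=2: 4>2, c = 15+2 = 17
i=4,m=3: 4>3, c = 17+1 = 18
i=4,m=4: not 4>4, c = 18+2 = 20
i=5,m=0: 5>0, c = 20+5 = 25
i=5,m=1: 5>1, c = 25+4 = 29
i=5,m=2: 5>2, c = 29+3 = 32
i=5,m=3: 5>3, c = 32+2 = 34
i=5,m=4: 5>4, c = 34+1 = 35
i=5,m=5: not 5>5, c = 35+2 = 37

37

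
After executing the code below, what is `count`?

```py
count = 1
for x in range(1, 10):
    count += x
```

46

x=1: count = 1+1 = 2
x=2: count = 2+2 = 4
x=3: count = 4+3 = 7
x=4: count = 7+4 = 11
x=5: count = 11+5 = 16
x=6: count = 16+6 = 22
x=7: count = 22+7 = 29
x=8: count = 29+8 = 37
x=9: count = 37+9 = 46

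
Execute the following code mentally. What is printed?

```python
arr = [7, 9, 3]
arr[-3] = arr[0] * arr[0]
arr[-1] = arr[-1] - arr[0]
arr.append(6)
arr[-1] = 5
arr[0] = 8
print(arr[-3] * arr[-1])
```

45

arr[-3] = arr[0]*arr[0] = 7*7 = 49 → [49, 9, 3]
arr[-1] = arr[-1]-arr[0] = 3-49 = -46 → [49, 9, -46]
append 6 → [49, 9, -46, 6]
arr[-1] = 5 → [49, 9, -46, 5]
arr[0] = 8 → [8, 9, -46, 5]
arr[-3]*arr[-1] = 9*5 = 45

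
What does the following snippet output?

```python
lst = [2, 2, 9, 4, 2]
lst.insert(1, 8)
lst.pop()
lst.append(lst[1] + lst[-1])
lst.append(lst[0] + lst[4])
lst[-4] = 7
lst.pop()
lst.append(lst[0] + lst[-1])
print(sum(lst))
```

insert 8 at 1 → [2, 8, 2, 9, 4, 2]
pop() removes 2 → [2, 8, 2, 9, 4]
append lst[1]+lst[-1] = 8+4 = 12 → [2, 8, 2, 9, 4, 12]
append lst[0]+lst[4] = 2+4 = 6 → [2, 8, 2, 9, 4, 12, 6]
lst[-4] = 7 → [2, 8, 2, 7, 4, 12, 6]
pop() removes 6 → [2, 8, 2, 7, 4, 12]
append lst[0]+lst[-1] = 2+12 = 14 → [2, 8, 2, 7, 4, 12, 14]
sum = 49

49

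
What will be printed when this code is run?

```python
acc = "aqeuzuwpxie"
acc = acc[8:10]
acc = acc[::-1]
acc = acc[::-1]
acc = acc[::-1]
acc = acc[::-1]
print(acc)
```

slice [8:10] → 'xi'
reverse → 'ix'
reverse → 'xi'
reverse → 'ix'
reverse → 'xi'

xi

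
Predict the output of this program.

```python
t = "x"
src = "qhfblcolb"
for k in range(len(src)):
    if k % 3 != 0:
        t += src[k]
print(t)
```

k=0: skip
k=1: add 'h' → 'xh'
k=2: add 'f' → 'xhf'
k=3: skip
k=4: add 'l' → 'xhfl'
k=5: add 'c' → 'xhflc'
k=6: skip
k=7: add 'l' → 'xhflcl'
k=8: add 'b' → 'xhflclb'

xhflclb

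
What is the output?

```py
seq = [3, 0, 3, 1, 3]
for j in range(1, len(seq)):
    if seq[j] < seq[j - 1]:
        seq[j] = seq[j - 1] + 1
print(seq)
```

j=1: 0<3, seq[1] = 3+1 = 4 → [3, 4, 3, 1, 3]
j=2: 3<4, seq[2] = 4+1 = 5 → [3, 4, 5, 1, 3]
j=3: 1<5, seq[3] = 5+1 = 6 → [3, 4, 5, 6, 3]
j=4: 3<6, seq[4] = 6+1 = 7 → [3, 4, 5, 6, 7]

[3, 4, 5, 6, 7]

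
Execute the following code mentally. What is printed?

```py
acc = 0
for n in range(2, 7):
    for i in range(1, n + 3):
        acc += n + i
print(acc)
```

n=2,i=1: acc = 0+3 = 3
n=2,i=2: acc = 3+4 = 7
n=2,i=3: acc = 7+5 = 12
n=2,i=4: acc = 12+6 = 18
n=3,i=1: acc = 18+4 = 22
n=3,i=2: acc = 22+5 = 27
n=3,i=3: acc = 27+6 = 33
n=3,i=4: acc = 33+7 = 40
n=3,i=5: acc = 40+8 = 48
n=4,i=1: acc = 48+5 = 53
n=4,i=2: acc = 53+6 = 59
n=4,i=3: acc = 59+7 = 66
n=4,i=4: acc = 66+8 = 74
n=4,i=5: acc = 74+9 = 83
n=4,i=6: acc = 83+10 = 93
n=5,i=1: acc = 93+6 = 99
n=5,i=2: acc = 99+7 = 106
n=5,i=3: acc = 106+8 = 114
n=5,i=4: acc = 114+9 = 123
n=5,i=5: acc = 123+10 = 133
n=5,i=6: acc = 133+11 = 144
n=5,i=7: acc = 144+12 = 156
n=6,i=1: acc = 156+7 = 163
n=6,i=2: acc = 163+8 = 171
n=6,i=3: acc = 171+9 = 180
n=6,i=4: acc = 180+10 = 190
n=6,i=5: acc = 190+11 = 201
n=6,i=6: acc = 201+12 = 213
n=6,i=7: acc = 213+13 = 226
n=6,i=8: acc = 226+14 = 240

240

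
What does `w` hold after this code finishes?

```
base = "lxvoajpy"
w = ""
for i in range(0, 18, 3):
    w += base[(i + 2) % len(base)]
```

i=0: add base[2]='v' → 'v'
i=3: add base[5]='j' → 'vj'
i=6: add base[0]='l' → 'vjl'
i=9: add base[3]='o' → 'vjlo'
i=12: add base[6]='p' → 'vjlop'
i=15: add base[1]='x' → 'vjlopx'

'vjlopx'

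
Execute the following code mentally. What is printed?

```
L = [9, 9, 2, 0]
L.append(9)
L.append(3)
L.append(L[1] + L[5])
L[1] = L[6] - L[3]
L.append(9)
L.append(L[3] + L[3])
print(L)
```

append 9 → [9, 9, 2, 0, 9]
append 3 → [9, 9, 2, 0, 9, 3]
append L[1]+L[5] = 9+3 = 12 → [9, 9, 2, 0, 9, 3, 12]
L[1] = L[6]-L[3] = 12-0 = 12 → [9, 12, 2, 0, 9, 3, 12]
append 9 → [9, 12, 2, 0, 9, 3, 12, 9]
append L[3]+L[3] = 0+0 = 0 → [9, 12, 2, 0, 9, 3, 12, 9, 0]

[9, 12, 2, 0, 9, 3, 12, 9, 0]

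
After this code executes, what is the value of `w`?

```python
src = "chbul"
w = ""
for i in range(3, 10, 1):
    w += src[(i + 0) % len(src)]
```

'ulchbul'

i=3: add src[3]='u' → 'u'
i=4: add src[4]='l' → 'ul'
i=5: add src[0]='c' → 'ulc'
i=6: add src[1]='h' → 'ulch'
i=7: add src[2]='b' → 'ulchb'
i=8: add src[3]='u' → 'ulchbu'
i=9: add src[4]='l' → 'ulchbul'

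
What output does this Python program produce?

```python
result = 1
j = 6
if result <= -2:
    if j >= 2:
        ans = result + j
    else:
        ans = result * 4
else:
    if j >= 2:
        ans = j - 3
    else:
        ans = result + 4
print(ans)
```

result=1, j=6
result <= -2 is False; j >= 2 is True
→ ans = j - 3 = 3

3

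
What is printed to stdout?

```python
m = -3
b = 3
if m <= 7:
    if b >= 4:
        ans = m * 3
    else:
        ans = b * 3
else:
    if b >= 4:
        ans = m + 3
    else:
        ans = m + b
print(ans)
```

9

m=-3, b=3
m <= 7 is True; b >= 4 is False
→ ans = b * 3 = 9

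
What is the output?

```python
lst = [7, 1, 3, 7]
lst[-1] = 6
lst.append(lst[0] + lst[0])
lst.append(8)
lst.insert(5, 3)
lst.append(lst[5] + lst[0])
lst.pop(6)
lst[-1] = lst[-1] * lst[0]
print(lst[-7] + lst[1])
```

8

lst[-1] = 6 → [7, 1, 3, 6]
append lst[0]+lst[0] = 7+7 = 14 → [7, 1, 3, 6, 14]
append 8 → [7, 1, 3, 6, 14, 8]
insert 3 at 5 → [7, 1, 3, 6, 14, 3, 8]
append lst[5]+lst[0] = 3+7 = 10 → [7, 1, 3, 6, 14, 3, 8, 10]
pop(6) removes 8 → [7, 1, 3, 6, 14, 3, 10]
lst[-1] = lst[-1]*lst[0] = 10*7 = 70 → [7, 1, 3, 6, 14, 3, 70]
lst[-7]+lst[1] = 7+1 = 8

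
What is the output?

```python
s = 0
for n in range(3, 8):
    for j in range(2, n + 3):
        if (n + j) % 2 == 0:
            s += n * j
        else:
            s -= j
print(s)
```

n=3,j=2: odd sum, s = 0-2 = -2
n=3,j=3: even sum, s = (-2)+9 = 7
n=3,j=4: odd sum, s = 7-4 = 3
n=3,j=5: even sum, s = 3+15 = 18
n=4,j=2: even sum, s = 18+8 = 26
n=4,j=3: odd sum, s = 26-3 = 23
n=4,j=4: even sum, s = 23+16 = 39
n=4,j=5: odd sum, s = 39-5 = 34
n=4,j=6: even sum, s = 34+24 = 58
n=5,j=2: odd sum, s = 58-2 = 56
n=5,j=3: even sum, s = 56+15 = 71
n=5,j=4: odd sum, s = 71-4 = 67
n=5,j=5: even sum, s = 67+25 = 92
n=5,j=6: odd sum, s = 92-6 = 86
n=5,j=7: even sum, s = 86+35 = 121
n=6,j=2: even sum, s = 121+12 = 133
n=6,j=3: odd sum, s = 133-3 = 130
n=6,j=4: even sum, s = 130+24 = 154
n=6,j=5: odd sum, s = 154-5 = 149
n=6,j=6: even sum, s = 149+36 = 185
n=6,j=7: odd sum, s = 185-7 = 178
n=6,j=8: even sum, s = 178+48 = 226
n=7,j=2: odd sum, s = 226-2 = 224
n=7,j=3: even sum, s = 224+21 = 245
n=7,j=4: odd sum, s = 245-4 = 241
n=7,j=5: even sum, s = 241+35 = 276
n=7,j=6: odd sum, s = 276-6 = 270
n=7,j=7: even sum, s = 270+49 = 319
n=7,j=8: odd sum, s = 319-8 = 311
n=7,j=9: even sum, s = 311+63 = 374

374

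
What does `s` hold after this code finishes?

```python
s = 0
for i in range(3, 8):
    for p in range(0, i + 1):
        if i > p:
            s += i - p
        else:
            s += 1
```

i=3,p=0: 3>0, s = 0+3 = 3
i=3,p=1: 3>1, s = 3+2 = 5
i=3,p=2: 3>2, s = 5+1 = 6
i=3,p=3: not 3>3, s = 6+1 = 7
i=4,p=0: 4>0, s = 7+4 = 11
i=4,p=1: 4>1, s = 11+3 = 14
i=4,p=2: 4>2, s = 14+2 = 16
i=4,p=3: 4>3, s = 16+1 = 17
i=4,p=4: not 4>4, s = 17+1 = 18
i=5,p=0: 5>0, s = 18+5 = 23
i=5,p=1: 5>1, s = 23+4 = 27
i=5,p=2: 5>2, s = 27+3 = 30
i=5,p=3: 5>3, s = 30+2 = 32
i=5,p=4: 5>4, s = 32+1 = 33
i=5,p=5: not 5>5, s = 33+1 = 34
i=6,p=0: 6>0, s = 34+6 = 40
i=6,p=1: 6>1, s = 40+5 = 45
i=6,p=2: 6>2, s = 45+4 = 49
i=6,p=3: 6>3, s = 49+3 = 52
i=6,p=4: 6>4, s = 52+2 = 54
i=6,p=5: 6>5, s = 54+1 = 55
i=6,p=6: not 6>6, s = 55+1 = 56
i=7,p=0: 7>0, s = 56+7 = 63
i=7,p=1: 7>1, s = 63+6 = 69
i=7,p=2: 7>2, s = 69+5 = 74
i=7,p=3: 7>3, s = 74+4 = 78
i=7,p=4: 7>4, s = 78+3 = 81
i=7,p=5: 7>5, s = 81+2 = 83
i=7,p=6: 7>6, s = 83+1 = 84
i=7,p=7: not 7>7, s = 84+1 = 85

85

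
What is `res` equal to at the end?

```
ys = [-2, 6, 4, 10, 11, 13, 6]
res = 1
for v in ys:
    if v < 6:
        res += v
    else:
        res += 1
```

v=-2: <6, res = 1+(-2) = -1
v=6: not <6, res = (-1)+1 = 0
v=4: <6, res = 0+4 = 4
v=10: not <6, res = 4+1 = 5
v=11: not <6, res = 5+1 = 6
v=13: not <6, res = 6+1 = 7
v=6: not <6, res = 7+1 = 8

8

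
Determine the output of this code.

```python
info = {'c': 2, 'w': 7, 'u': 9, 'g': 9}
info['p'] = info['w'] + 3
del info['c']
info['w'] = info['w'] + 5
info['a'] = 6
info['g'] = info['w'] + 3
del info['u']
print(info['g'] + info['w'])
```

27

info['p'] = info['w']+3 = 10 → {'c': 2, 'w': 7, 'u': 9, 'g': 9, 'p': 10}
del 'c' → {'w': 7, 'u': 9, 'g': 9, 'p': 10}
info['w'] = info['w']+5 = 12 → {'w': 12, 'u': 9, 'g': 9, 'p': 10}
info['a'] = 6 → {'w': 12, 'u': 9, 'g': 9, 'p': 10, 'a': 6}
info['g'] = info['w']+3 = 15 → {'w': 12, 'u': 9, 'g': 15, 'p': 10, 'a': 6}
del 'u' → {'w': 12, 'g': 15, 'p': 10, 'a': 6}
info['g']+info['w'] = 15+12 = 27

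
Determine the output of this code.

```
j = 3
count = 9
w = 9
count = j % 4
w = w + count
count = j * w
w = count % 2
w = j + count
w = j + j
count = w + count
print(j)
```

3

count = 3%4 = 3
w = 9+3 = 12
count = 3*12 = 36
w = 36%2 = 0
w = 3+36 = 39
w = 3+3 = 6
count = 6+36 = 42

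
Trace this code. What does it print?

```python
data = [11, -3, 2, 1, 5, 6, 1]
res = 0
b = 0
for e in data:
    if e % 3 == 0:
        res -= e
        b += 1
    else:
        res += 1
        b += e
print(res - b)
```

e=11: not %3==0, res = 0+1 = 1; b=11
e=-3: %3==0, res = 1-(-3) = 4; b=12
e=2: not %3==0, res = 4+1 = 5; b=14
e=1: not %3==0, res = 5+1 = 6; b=15
e=5: not %3==0, res = 6+1 = 7; b=20
e=6: %3==0, res = 7-6 = 1; b=21
e=1: not %3==0, res = 1+1 = 2; b=22
res-b = 2-22 = -20

-20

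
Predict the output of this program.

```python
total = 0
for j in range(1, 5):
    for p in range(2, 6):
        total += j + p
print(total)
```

j=1,p=2: total = 0+3 = 3
j=1,p=3: total = 3+4 = 7
j=1,p=4: total = 7+5 = 12
j=1,p=5: total = 12+6 = 18
j=2,p=2: total = 18+4 = 22
j=2,p=3: total = 22+5 = 27
j=2,p=4: total = 27+6 = 33
j=2,p=5: total = 33+7 = 40
j=3,p=2: total = 40+5 = 45
j=3,p=3: total = 45+6 = 51
j=3,p=4: total = 51+7 = 58
j=3,p=5: total = 58+8 = 66
j=4,p=2: total = 66+6 = 72
j=4,p=3: total = 72+7 = 79
j=4,p=4: total = 79+8 = 87
j=4,p=5: total = 87+9 = 96

96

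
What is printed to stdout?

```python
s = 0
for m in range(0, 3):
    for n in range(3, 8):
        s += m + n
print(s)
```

90

m=0,n=3: s = 0+3 = 3
m=0,n=4: s = 3+4 = 7
m=0,n=5: s = 7+5 = 12
m=0,n=6: s = 12+6 = 18
m=0,n=7: s = 18+7 = 25
m=1,n=3: s = 25+4 = 29
m=1,n=4: s = 29+5 = 34
m=1,n=5: s = 34+6 = 40
m=1,n=6: s = 40+7 = 47
m=1,n=7: s = 47+8 = 55
m=2,n=3: s = 55+5 = 60
m=2,n=4: s = 60+6 = 66
m=2,n=5: s = 66+7 = 73
m=2,n=6: s = 73+8 = 81
m=2,n=7: s = 81+9 = 90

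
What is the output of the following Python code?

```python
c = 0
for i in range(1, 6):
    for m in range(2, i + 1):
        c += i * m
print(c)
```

i=2,m=2: c = 0+4 = 4
i=3,m=2: c = 4+6 = 10
i=3,m=3: c = 10+9 = 19
i=4,m=2: c = 19+8 = 27
i=4,m=3: c = 27+12 = 39
i=4,m=4: c = 39+16 = 55
i=5,m=2: c = 55+10 = 65
i=5,m=3: c = 65+15 = 80
i=5,m=4: c = 80+20 = 100
i=5,m=5: c = 100+25 = 125

125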